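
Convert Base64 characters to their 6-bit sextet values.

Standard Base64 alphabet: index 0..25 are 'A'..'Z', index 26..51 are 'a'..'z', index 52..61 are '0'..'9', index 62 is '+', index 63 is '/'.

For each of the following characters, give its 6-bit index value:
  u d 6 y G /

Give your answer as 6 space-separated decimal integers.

Answer: 46 29 58 50 6 63

Derivation:
'u': a..z range, 26 + ord('u') − ord('a') = 46
'd': a..z range, 26 + ord('d') − ord('a') = 29
'6': 0..9 range, 52 + ord('6') − ord('0') = 58
'y': a..z range, 26 + ord('y') − ord('a') = 50
'G': A..Z range, ord('G') − ord('A') = 6
'/': index 63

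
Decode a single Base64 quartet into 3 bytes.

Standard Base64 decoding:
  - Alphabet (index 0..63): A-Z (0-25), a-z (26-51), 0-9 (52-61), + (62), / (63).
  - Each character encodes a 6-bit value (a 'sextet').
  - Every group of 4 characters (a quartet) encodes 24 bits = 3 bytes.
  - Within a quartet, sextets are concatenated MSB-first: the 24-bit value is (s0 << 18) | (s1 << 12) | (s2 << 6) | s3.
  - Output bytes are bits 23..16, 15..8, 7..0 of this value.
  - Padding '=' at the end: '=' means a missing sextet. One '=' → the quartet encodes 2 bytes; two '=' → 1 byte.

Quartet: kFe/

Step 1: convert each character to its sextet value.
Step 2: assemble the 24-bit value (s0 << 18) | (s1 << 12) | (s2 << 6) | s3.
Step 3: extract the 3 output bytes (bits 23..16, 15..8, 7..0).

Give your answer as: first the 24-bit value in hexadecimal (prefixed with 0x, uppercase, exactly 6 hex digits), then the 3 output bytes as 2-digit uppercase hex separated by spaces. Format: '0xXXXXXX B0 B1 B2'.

Answer: 0x9057BF 90 57 BF

Derivation:
Sextets: k=36, F=5, e=30, /=63
24-bit: (36<<18) | (5<<12) | (30<<6) | 63
      = 0x900000 | 0x005000 | 0x000780 | 0x00003F
      = 0x9057BF
Bytes: (v>>16)&0xFF=90, (v>>8)&0xFF=57, v&0xFF=BF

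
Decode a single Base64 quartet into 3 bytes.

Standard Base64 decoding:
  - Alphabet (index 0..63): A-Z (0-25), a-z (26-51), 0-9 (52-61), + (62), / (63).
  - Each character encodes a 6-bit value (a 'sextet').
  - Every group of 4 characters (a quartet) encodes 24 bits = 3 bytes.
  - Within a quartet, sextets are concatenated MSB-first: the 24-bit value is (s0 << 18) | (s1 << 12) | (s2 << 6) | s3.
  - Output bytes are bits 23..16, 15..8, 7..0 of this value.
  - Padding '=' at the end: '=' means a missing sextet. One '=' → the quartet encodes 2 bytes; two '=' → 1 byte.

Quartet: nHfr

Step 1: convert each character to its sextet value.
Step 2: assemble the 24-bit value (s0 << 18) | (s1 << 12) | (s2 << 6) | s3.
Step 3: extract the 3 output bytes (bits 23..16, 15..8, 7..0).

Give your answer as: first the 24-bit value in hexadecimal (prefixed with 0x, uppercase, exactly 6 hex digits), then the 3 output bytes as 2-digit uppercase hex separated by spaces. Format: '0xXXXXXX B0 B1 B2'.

Answer: 0x9C77EB 9C 77 EB

Derivation:
Sextets: n=39, H=7, f=31, r=43
24-bit: (39<<18) | (7<<12) | (31<<6) | 43
      = 0x9C0000 | 0x007000 | 0x0007C0 | 0x00002B
      = 0x9C77EB
Bytes: (v>>16)&0xFF=9C, (v>>8)&0xFF=77, v&0xFF=EB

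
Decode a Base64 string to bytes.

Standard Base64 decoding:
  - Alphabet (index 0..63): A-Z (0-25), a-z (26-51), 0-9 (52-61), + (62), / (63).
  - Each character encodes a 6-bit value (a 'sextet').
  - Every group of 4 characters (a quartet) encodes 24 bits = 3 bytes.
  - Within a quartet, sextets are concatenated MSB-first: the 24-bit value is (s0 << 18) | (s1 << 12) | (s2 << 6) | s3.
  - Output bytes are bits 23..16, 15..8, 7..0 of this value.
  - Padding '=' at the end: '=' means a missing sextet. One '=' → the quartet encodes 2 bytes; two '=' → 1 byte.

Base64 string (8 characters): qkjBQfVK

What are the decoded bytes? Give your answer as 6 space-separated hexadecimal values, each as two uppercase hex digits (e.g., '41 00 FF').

Answer: AA 48 C1 41 F5 4A

Derivation:
After char 0 ('q'=42): chars_in_quartet=1 acc=0x2A bytes_emitted=0
After char 1 ('k'=36): chars_in_quartet=2 acc=0xAA4 bytes_emitted=0
After char 2 ('j'=35): chars_in_quartet=3 acc=0x2A923 bytes_emitted=0
After char 3 ('B'=1): chars_in_quartet=4 acc=0xAA48C1 -> emit AA 48 C1, reset; bytes_emitted=3
After char 4 ('Q'=16): chars_in_quartet=1 acc=0x10 bytes_emitted=3
After char 5 ('f'=31): chars_in_quartet=2 acc=0x41F bytes_emitted=3
After char 6 ('V'=21): chars_in_quartet=3 acc=0x107D5 bytes_emitted=3
After char 7 ('K'=10): chars_in_quartet=4 acc=0x41F54A -> emit 41 F5 4A, reset; bytes_emitted=6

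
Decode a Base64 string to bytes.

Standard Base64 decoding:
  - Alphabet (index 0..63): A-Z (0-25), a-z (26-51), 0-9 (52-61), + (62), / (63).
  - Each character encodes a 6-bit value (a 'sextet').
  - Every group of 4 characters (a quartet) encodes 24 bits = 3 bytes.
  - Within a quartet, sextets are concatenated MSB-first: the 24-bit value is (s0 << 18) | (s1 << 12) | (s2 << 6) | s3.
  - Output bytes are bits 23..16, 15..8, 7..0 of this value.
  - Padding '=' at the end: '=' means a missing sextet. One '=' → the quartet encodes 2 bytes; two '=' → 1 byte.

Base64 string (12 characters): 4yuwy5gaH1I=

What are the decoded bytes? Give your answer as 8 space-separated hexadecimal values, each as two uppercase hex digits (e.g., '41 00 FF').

After char 0 ('4'=56): chars_in_quartet=1 acc=0x38 bytes_emitted=0
After char 1 ('y'=50): chars_in_quartet=2 acc=0xE32 bytes_emitted=0
After char 2 ('u'=46): chars_in_quartet=3 acc=0x38CAE bytes_emitted=0
After char 3 ('w'=48): chars_in_quartet=4 acc=0xE32BB0 -> emit E3 2B B0, reset; bytes_emitted=3
After char 4 ('y'=50): chars_in_quartet=1 acc=0x32 bytes_emitted=3
After char 5 ('5'=57): chars_in_quartet=2 acc=0xCB9 bytes_emitted=3
After char 6 ('g'=32): chars_in_quartet=3 acc=0x32E60 bytes_emitted=3
After char 7 ('a'=26): chars_in_quartet=4 acc=0xCB981A -> emit CB 98 1A, reset; bytes_emitted=6
After char 8 ('H'=7): chars_in_quartet=1 acc=0x7 bytes_emitted=6
After char 9 ('1'=53): chars_in_quartet=2 acc=0x1F5 bytes_emitted=6
After char 10 ('I'=8): chars_in_quartet=3 acc=0x7D48 bytes_emitted=6
Padding '=': partial quartet acc=0x7D48 -> emit 1F 52; bytes_emitted=8

Answer: E3 2B B0 CB 98 1A 1F 52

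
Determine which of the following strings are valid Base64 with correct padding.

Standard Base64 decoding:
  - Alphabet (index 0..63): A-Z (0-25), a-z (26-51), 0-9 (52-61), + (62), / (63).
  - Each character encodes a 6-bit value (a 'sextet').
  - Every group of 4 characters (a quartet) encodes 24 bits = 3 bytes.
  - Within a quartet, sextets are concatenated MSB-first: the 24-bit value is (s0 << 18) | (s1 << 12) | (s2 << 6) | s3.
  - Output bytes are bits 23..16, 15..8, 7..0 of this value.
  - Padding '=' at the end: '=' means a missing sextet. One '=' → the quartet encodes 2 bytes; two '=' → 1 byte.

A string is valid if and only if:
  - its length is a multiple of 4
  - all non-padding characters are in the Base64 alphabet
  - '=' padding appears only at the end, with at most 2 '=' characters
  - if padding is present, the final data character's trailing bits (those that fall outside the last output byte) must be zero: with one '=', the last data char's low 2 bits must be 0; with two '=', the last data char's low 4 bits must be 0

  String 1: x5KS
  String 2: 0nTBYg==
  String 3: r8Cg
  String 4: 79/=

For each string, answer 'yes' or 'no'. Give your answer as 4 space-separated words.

Answer: yes yes yes no

Derivation:
String 1: 'x5KS' → valid
String 2: '0nTBYg==' → valid
String 3: 'r8Cg' → valid
String 4: '79/=' → invalid (bad trailing bits)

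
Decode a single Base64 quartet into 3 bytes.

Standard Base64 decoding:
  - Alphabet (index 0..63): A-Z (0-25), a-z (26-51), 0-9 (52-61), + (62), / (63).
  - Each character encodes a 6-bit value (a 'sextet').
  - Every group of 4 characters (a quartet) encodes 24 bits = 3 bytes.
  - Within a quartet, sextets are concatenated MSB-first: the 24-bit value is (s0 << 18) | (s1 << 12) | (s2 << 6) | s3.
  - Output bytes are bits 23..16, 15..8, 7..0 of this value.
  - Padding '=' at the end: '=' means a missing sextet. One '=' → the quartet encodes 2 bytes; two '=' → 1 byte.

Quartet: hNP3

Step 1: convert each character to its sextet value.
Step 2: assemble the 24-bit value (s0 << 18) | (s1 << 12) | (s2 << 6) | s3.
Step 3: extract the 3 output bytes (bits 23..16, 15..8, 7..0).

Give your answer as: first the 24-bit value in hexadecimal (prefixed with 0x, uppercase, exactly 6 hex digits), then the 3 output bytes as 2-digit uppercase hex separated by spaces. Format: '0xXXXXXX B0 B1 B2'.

Sextets: h=33, N=13, P=15, 3=55
24-bit: (33<<18) | (13<<12) | (15<<6) | 55
      = 0x840000 | 0x00D000 | 0x0003C0 | 0x000037
      = 0x84D3F7
Bytes: (v>>16)&0xFF=84, (v>>8)&0xFF=D3, v&0xFF=F7

Answer: 0x84D3F7 84 D3 F7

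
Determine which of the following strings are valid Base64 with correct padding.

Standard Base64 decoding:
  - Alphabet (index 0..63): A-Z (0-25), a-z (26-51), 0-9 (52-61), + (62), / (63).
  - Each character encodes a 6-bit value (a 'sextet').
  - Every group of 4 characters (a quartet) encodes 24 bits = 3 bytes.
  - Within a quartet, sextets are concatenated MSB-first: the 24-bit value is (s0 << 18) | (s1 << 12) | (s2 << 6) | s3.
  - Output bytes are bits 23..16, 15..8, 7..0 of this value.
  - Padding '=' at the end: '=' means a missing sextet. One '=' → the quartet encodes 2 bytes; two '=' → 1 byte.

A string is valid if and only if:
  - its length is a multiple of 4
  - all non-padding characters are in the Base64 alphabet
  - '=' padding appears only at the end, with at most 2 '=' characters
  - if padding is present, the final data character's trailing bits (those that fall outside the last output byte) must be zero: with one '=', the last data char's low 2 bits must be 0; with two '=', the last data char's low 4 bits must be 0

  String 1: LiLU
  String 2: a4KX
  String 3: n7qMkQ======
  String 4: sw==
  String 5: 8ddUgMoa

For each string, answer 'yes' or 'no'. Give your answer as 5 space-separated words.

Answer: yes yes no yes yes

Derivation:
String 1: 'LiLU' → valid
String 2: 'a4KX' → valid
String 3: 'n7qMkQ======' → invalid (6 pad chars (max 2))
String 4: 'sw==' → valid
String 5: '8ddUgMoa' → valid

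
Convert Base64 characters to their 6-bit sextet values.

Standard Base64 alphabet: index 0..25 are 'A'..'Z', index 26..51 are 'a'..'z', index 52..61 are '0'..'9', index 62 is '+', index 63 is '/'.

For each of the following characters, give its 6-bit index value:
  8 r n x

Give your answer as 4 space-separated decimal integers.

'8': 0..9 range, 52 + ord('8') − ord('0') = 60
'r': a..z range, 26 + ord('r') − ord('a') = 43
'n': a..z range, 26 + ord('n') − ord('a') = 39
'x': a..z range, 26 + ord('x') − ord('a') = 49

Answer: 60 43 39 49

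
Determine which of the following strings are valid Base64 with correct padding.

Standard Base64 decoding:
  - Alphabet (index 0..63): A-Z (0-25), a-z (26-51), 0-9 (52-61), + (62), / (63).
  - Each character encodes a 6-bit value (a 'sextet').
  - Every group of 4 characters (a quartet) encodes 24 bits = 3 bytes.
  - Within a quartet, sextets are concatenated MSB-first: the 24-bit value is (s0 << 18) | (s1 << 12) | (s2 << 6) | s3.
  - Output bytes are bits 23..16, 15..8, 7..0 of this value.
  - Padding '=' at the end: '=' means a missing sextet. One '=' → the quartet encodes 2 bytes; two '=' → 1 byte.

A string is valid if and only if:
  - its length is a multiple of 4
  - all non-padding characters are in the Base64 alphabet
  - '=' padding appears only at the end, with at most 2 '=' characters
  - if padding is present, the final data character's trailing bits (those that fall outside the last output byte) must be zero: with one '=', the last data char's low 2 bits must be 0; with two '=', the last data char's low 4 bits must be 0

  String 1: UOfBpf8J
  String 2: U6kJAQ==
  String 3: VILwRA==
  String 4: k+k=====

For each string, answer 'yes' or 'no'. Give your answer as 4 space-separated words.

Answer: yes yes yes no

Derivation:
String 1: 'UOfBpf8J' → valid
String 2: 'U6kJAQ==' → valid
String 3: 'VILwRA==' → valid
String 4: 'k+k=====' → invalid (5 pad chars (max 2))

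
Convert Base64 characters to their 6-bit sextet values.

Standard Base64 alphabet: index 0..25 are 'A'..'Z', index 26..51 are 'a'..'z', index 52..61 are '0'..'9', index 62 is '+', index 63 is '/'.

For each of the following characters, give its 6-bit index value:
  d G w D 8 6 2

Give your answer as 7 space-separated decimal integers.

Answer: 29 6 48 3 60 58 54

Derivation:
'd': a..z range, 26 + ord('d') − ord('a') = 29
'G': A..Z range, ord('G') − ord('A') = 6
'w': a..z range, 26 + ord('w') − ord('a') = 48
'D': A..Z range, ord('D') − ord('A') = 3
'8': 0..9 range, 52 + ord('8') − ord('0') = 60
'6': 0..9 range, 52 + ord('6') − ord('0') = 58
'2': 0..9 range, 52 + ord('2') − ord('0') = 54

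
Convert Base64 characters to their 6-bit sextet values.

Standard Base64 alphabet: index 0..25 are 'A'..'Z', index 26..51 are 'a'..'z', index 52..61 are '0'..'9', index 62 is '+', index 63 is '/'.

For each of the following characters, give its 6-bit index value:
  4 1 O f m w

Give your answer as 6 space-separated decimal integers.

Answer: 56 53 14 31 38 48

Derivation:
'4': 0..9 range, 52 + ord('4') − ord('0') = 56
'1': 0..9 range, 52 + ord('1') − ord('0') = 53
'O': A..Z range, ord('O') − ord('A') = 14
'f': a..z range, 26 + ord('f') − ord('a') = 31
'm': a..z range, 26 + ord('m') − ord('a') = 38
'w': a..z range, 26 + ord('w') − ord('a') = 48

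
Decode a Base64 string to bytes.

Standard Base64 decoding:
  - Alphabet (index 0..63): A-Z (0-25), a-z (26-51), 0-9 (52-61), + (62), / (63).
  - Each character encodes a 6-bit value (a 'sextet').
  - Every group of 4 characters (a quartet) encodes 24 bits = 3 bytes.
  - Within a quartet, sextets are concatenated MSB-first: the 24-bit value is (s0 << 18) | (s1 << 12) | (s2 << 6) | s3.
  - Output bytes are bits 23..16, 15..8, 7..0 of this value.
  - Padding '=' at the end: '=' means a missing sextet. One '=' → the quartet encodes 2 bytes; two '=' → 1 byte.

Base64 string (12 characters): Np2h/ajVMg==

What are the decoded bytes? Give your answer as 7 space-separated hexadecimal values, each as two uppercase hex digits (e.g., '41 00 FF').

After char 0 ('N'=13): chars_in_quartet=1 acc=0xD bytes_emitted=0
After char 1 ('p'=41): chars_in_quartet=2 acc=0x369 bytes_emitted=0
After char 2 ('2'=54): chars_in_quartet=3 acc=0xDA76 bytes_emitted=0
After char 3 ('h'=33): chars_in_quartet=4 acc=0x369DA1 -> emit 36 9D A1, reset; bytes_emitted=3
After char 4 ('/'=63): chars_in_quartet=1 acc=0x3F bytes_emitted=3
After char 5 ('a'=26): chars_in_quartet=2 acc=0xFDA bytes_emitted=3
After char 6 ('j'=35): chars_in_quartet=3 acc=0x3F6A3 bytes_emitted=3
After char 7 ('V'=21): chars_in_quartet=4 acc=0xFDA8D5 -> emit FD A8 D5, reset; bytes_emitted=6
After char 8 ('M'=12): chars_in_quartet=1 acc=0xC bytes_emitted=6
After char 9 ('g'=32): chars_in_quartet=2 acc=0x320 bytes_emitted=6
Padding '==': partial quartet acc=0x320 -> emit 32; bytes_emitted=7

Answer: 36 9D A1 FD A8 D5 32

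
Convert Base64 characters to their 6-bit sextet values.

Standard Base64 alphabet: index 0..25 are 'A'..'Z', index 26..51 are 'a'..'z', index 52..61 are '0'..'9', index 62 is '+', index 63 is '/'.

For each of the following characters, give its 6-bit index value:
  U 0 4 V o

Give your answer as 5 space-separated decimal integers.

Answer: 20 52 56 21 40

Derivation:
'U': A..Z range, ord('U') − ord('A') = 20
'0': 0..9 range, 52 + ord('0') − ord('0') = 52
'4': 0..9 range, 52 + ord('4') − ord('0') = 56
'V': A..Z range, ord('V') − ord('A') = 21
'o': a..z range, 26 + ord('o') − ord('a') = 40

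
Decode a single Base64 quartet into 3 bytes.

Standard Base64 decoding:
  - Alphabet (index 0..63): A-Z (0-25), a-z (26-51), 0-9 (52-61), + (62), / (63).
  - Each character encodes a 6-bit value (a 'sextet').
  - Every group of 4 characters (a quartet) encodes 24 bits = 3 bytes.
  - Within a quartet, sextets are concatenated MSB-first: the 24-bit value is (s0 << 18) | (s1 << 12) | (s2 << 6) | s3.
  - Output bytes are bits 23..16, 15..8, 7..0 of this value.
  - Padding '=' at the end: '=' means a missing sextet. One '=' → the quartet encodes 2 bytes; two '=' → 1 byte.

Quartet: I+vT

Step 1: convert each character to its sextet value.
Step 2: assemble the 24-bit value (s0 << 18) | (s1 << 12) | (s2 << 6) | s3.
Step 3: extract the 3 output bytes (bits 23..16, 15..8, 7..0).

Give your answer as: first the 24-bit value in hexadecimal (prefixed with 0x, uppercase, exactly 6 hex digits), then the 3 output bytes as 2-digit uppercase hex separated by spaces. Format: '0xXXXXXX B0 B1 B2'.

Sextets: I=8, +=62, v=47, T=19
24-bit: (8<<18) | (62<<12) | (47<<6) | 19
      = 0x200000 | 0x03E000 | 0x000BC0 | 0x000013
      = 0x23EBD3
Bytes: (v>>16)&0xFF=23, (v>>8)&0xFF=EB, v&0xFF=D3

Answer: 0x23EBD3 23 EB D3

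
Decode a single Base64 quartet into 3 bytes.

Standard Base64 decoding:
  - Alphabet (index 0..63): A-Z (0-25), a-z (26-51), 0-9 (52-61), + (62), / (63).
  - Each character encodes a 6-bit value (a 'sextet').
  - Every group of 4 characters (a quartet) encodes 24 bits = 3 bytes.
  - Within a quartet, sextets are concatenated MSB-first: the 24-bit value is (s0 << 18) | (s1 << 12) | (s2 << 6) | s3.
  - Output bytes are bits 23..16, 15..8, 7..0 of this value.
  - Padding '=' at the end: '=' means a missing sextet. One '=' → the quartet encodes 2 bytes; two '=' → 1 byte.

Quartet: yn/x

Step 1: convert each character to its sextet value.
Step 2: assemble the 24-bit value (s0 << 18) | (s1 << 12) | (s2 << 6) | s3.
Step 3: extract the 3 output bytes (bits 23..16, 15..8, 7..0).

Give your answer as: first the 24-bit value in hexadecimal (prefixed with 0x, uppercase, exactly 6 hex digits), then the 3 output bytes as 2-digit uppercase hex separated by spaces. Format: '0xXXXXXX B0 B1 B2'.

Answer: 0xCA7FF1 CA 7F F1

Derivation:
Sextets: y=50, n=39, /=63, x=49
24-bit: (50<<18) | (39<<12) | (63<<6) | 49
      = 0xC80000 | 0x027000 | 0x000FC0 | 0x000031
      = 0xCA7FF1
Bytes: (v>>16)&0xFF=CA, (v>>8)&0xFF=7F, v&0xFF=F1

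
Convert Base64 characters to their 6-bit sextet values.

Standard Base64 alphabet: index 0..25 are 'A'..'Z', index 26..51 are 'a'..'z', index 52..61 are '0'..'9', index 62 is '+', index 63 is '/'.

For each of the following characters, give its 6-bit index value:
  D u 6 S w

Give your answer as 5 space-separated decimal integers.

'D': A..Z range, ord('D') − ord('A') = 3
'u': a..z range, 26 + ord('u') − ord('a') = 46
'6': 0..9 range, 52 + ord('6') − ord('0') = 58
'S': A..Z range, ord('S') − ord('A') = 18
'w': a..z range, 26 + ord('w') − ord('a') = 48

Answer: 3 46 58 18 48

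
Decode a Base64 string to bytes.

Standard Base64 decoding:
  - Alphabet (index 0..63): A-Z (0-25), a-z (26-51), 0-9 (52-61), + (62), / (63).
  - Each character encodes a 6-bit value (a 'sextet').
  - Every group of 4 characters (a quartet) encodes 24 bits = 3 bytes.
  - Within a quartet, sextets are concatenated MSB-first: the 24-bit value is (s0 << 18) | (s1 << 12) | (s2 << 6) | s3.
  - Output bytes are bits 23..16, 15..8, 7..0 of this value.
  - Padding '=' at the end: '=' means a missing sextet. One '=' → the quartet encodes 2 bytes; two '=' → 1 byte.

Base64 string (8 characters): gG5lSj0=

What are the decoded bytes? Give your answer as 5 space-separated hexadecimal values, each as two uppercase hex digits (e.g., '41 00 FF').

After char 0 ('g'=32): chars_in_quartet=1 acc=0x20 bytes_emitted=0
After char 1 ('G'=6): chars_in_quartet=2 acc=0x806 bytes_emitted=0
After char 2 ('5'=57): chars_in_quartet=3 acc=0x201B9 bytes_emitted=0
After char 3 ('l'=37): chars_in_quartet=4 acc=0x806E65 -> emit 80 6E 65, reset; bytes_emitted=3
After char 4 ('S'=18): chars_in_quartet=1 acc=0x12 bytes_emitted=3
After char 5 ('j'=35): chars_in_quartet=2 acc=0x4A3 bytes_emitted=3
After char 6 ('0'=52): chars_in_quartet=3 acc=0x128F4 bytes_emitted=3
Padding '=': partial quartet acc=0x128F4 -> emit 4A 3D; bytes_emitted=5

Answer: 80 6E 65 4A 3D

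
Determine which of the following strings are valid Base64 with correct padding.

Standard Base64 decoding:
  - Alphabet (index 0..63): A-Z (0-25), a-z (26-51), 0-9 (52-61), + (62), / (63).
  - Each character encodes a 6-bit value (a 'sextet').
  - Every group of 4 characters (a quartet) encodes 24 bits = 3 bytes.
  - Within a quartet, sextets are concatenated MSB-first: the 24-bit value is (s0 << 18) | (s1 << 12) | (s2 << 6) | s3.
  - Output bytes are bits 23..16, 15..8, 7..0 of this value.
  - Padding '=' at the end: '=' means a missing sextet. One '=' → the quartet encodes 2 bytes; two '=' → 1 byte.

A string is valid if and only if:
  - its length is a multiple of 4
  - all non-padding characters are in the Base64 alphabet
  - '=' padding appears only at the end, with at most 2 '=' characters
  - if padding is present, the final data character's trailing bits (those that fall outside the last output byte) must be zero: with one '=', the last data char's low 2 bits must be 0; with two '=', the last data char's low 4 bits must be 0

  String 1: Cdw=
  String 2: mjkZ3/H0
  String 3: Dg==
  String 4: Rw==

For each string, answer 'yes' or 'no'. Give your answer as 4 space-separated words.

String 1: 'Cdw=' → valid
String 2: 'mjkZ3/H0' → valid
String 3: 'Dg==' → valid
String 4: 'Rw==' → valid

Answer: yes yes yes yes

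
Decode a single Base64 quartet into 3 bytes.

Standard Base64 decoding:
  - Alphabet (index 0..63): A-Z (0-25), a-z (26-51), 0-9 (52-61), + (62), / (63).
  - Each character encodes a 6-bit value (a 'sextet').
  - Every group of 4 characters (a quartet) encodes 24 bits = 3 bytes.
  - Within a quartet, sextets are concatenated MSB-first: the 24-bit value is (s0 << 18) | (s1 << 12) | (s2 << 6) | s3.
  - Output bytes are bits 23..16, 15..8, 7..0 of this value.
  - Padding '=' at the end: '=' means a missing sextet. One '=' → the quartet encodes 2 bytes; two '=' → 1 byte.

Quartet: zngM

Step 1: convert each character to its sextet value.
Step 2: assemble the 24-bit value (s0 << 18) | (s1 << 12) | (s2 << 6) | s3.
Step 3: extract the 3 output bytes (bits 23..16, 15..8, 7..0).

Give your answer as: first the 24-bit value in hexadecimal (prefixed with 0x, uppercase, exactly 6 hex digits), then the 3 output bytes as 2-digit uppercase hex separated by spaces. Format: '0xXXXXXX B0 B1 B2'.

Sextets: z=51, n=39, g=32, M=12
24-bit: (51<<18) | (39<<12) | (32<<6) | 12
      = 0xCC0000 | 0x027000 | 0x000800 | 0x00000C
      = 0xCE780C
Bytes: (v>>16)&0xFF=CE, (v>>8)&0xFF=78, v&0xFF=0C

Answer: 0xCE780C CE 78 0C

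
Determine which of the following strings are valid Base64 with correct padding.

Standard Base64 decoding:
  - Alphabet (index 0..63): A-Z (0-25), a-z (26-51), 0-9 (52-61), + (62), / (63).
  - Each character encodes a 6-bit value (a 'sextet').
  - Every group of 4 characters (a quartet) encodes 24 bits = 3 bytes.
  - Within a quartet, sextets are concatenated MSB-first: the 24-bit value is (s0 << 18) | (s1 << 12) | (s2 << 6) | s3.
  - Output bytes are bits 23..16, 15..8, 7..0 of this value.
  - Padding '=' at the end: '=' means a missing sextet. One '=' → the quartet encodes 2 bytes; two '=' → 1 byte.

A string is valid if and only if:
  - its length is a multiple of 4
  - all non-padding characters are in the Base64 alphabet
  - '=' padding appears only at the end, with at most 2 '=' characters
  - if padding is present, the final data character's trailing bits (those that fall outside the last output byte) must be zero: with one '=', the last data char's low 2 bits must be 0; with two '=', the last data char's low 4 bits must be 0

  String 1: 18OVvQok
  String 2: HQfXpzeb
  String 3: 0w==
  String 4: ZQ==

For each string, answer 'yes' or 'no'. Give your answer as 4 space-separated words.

String 1: '18OVvQok' → valid
String 2: 'HQfXpzeb' → valid
String 3: '0w==' → valid
String 4: 'ZQ==' → valid

Answer: yes yes yes yes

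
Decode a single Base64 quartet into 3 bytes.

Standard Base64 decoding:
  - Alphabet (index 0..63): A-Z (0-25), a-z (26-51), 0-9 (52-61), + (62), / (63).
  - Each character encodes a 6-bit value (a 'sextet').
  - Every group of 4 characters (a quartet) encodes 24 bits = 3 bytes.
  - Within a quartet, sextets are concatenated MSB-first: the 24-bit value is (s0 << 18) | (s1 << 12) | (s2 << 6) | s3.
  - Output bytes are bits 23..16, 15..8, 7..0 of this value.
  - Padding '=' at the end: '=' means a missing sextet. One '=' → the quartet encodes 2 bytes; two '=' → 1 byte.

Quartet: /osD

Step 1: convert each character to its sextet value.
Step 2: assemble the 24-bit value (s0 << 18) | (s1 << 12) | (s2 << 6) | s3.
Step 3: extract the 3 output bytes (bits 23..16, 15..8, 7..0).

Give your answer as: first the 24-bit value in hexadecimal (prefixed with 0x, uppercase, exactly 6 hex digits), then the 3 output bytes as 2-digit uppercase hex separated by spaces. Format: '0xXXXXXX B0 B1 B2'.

Sextets: /=63, o=40, s=44, D=3
24-bit: (63<<18) | (40<<12) | (44<<6) | 3
      = 0xFC0000 | 0x028000 | 0x000B00 | 0x000003
      = 0xFE8B03
Bytes: (v>>16)&0xFF=FE, (v>>8)&0xFF=8B, v&0xFF=03

Answer: 0xFE8B03 FE 8B 03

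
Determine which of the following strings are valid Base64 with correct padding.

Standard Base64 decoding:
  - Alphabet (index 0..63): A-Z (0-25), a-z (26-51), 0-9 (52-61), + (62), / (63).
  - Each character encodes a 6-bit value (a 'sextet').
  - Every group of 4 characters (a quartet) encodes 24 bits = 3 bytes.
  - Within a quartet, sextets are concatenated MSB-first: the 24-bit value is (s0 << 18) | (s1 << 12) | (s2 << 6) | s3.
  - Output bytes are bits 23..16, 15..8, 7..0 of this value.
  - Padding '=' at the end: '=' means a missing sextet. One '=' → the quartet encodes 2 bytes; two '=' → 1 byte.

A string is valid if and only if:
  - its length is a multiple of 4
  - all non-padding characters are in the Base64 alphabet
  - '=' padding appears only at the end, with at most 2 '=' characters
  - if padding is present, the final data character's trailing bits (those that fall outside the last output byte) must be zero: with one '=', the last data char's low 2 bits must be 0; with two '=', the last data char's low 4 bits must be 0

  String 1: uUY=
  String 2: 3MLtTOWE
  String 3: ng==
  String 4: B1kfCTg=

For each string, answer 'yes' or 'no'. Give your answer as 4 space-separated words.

String 1: 'uUY=' → valid
String 2: '3MLtTOWE' → valid
String 3: 'ng==' → valid
String 4: 'B1kfCTg=' → valid

Answer: yes yes yes yes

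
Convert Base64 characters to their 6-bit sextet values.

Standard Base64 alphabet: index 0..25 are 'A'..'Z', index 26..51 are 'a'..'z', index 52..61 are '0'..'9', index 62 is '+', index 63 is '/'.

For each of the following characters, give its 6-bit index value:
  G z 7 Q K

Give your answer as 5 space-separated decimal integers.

Answer: 6 51 59 16 10

Derivation:
'G': A..Z range, ord('G') − ord('A') = 6
'z': a..z range, 26 + ord('z') − ord('a') = 51
'7': 0..9 range, 52 + ord('7') − ord('0') = 59
'Q': A..Z range, ord('Q') − ord('A') = 16
'K': A..Z range, ord('K') − ord('A') = 10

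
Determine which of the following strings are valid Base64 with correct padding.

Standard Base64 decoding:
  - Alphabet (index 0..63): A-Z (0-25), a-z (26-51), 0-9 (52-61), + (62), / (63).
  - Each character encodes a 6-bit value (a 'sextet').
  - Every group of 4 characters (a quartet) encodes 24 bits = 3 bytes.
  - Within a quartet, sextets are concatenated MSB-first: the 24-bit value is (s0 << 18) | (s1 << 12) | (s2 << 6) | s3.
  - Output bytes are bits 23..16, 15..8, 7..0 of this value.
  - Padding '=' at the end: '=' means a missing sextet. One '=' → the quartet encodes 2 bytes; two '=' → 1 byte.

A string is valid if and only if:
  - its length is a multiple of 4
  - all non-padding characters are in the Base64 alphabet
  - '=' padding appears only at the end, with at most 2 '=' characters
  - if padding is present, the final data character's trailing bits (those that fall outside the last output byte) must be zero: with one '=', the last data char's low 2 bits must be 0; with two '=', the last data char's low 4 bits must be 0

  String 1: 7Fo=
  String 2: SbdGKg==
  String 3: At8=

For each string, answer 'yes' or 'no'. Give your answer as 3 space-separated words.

Answer: yes yes yes

Derivation:
String 1: '7Fo=' → valid
String 2: 'SbdGKg==' → valid
String 3: 'At8=' → valid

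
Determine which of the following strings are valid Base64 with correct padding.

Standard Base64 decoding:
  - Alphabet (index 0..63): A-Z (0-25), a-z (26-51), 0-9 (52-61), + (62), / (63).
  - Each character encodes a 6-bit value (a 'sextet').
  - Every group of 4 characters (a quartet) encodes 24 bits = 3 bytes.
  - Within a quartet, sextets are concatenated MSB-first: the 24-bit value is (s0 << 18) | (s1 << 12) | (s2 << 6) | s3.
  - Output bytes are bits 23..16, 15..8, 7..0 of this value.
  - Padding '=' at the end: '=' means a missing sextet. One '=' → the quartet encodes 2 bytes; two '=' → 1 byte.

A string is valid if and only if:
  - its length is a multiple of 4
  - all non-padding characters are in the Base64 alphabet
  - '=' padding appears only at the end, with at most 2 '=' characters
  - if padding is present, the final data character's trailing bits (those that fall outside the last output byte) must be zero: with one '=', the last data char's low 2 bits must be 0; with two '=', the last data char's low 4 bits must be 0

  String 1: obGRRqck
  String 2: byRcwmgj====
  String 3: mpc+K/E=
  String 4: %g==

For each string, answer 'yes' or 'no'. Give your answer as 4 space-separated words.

String 1: 'obGRRqck' → valid
String 2: 'byRcwmgj====' → invalid (4 pad chars (max 2))
String 3: 'mpc+K/E=' → valid
String 4: '%g==' → invalid (bad char(s): ['%'])

Answer: yes no yes no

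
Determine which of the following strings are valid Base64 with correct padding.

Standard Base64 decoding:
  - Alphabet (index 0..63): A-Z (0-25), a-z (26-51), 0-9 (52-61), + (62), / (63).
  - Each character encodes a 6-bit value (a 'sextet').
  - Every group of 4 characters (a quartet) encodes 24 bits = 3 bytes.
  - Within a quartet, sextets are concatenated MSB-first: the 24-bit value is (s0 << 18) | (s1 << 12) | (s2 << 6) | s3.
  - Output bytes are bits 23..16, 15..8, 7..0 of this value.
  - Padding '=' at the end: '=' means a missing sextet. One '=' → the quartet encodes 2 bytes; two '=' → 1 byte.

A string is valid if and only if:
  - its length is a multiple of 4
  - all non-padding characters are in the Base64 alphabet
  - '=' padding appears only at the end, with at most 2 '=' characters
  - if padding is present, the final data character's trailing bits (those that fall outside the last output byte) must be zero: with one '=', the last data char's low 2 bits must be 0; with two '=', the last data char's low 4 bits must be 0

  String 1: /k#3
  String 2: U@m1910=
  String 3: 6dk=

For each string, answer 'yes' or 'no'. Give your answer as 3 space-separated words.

String 1: '/k#3' → invalid (bad char(s): ['#'])
String 2: 'U@m1910=' → invalid (bad char(s): ['@'])
String 3: '6dk=' → valid

Answer: no no yes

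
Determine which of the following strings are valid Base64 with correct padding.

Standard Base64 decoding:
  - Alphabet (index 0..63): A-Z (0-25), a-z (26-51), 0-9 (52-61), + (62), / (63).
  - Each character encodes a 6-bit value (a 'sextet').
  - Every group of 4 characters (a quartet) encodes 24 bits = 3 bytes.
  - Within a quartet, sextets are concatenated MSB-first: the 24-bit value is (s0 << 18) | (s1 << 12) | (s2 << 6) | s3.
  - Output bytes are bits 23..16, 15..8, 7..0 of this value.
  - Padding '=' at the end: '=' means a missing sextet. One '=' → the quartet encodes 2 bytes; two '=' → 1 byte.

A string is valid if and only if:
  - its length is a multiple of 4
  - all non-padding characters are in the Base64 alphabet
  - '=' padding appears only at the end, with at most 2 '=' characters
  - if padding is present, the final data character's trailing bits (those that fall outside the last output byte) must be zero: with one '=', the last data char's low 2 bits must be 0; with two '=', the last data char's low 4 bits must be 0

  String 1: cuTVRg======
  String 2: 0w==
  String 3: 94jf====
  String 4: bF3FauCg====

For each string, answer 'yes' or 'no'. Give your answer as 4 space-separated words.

Answer: no yes no no

Derivation:
String 1: 'cuTVRg======' → invalid (6 pad chars (max 2))
String 2: '0w==' → valid
String 3: '94jf====' → invalid (4 pad chars (max 2))
String 4: 'bF3FauCg====' → invalid (4 pad chars (max 2))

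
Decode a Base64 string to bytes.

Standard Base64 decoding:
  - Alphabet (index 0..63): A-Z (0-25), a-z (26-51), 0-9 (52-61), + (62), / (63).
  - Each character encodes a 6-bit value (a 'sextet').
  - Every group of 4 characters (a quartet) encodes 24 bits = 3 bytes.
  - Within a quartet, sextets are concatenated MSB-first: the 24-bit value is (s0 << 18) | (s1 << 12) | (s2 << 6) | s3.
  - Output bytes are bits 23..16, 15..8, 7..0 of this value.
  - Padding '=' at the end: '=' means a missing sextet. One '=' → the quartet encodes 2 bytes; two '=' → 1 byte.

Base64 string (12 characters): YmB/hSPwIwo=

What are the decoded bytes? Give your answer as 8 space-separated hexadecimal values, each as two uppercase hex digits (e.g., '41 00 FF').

Answer: 62 60 7F 85 23 F0 23 0A

Derivation:
After char 0 ('Y'=24): chars_in_quartet=1 acc=0x18 bytes_emitted=0
After char 1 ('m'=38): chars_in_quartet=2 acc=0x626 bytes_emitted=0
After char 2 ('B'=1): chars_in_quartet=3 acc=0x18981 bytes_emitted=0
After char 3 ('/'=63): chars_in_quartet=4 acc=0x62607F -> emit 62 60 7F, reset; bytes_emitted=3
After char 4 ('h'=33): chars_in_quartet=1 acc=0x21 bytes_emitted=3
After char 5 ('S'=18): chars_in_quartet=2 acc=0x852 bytes_emitted=3
After char 6 ('P'=15): chars_in_quartet=3 acc=0x2148F bytes_emitted=3
After char 7 ('w'=48): chars_in_quartet=4 acc=0x8523F0 -> emit 85 23 F0, reset; bytes_emitted=6
After char 8 ('I'=8): chars_in_quartet=1 acc=0x8 bytes_emitted=6
After char 9 ('w'=48): chars_in_quartet=2 acc=0x230 bytes_emitted=6
After char 10 ('o'=40): chars_in_quartet=3 acc=0x8C28 bytes_emitted=6
Padding '=': partial quartet acc=0x8C28 -> emit 23 0A; bytes_emitted=8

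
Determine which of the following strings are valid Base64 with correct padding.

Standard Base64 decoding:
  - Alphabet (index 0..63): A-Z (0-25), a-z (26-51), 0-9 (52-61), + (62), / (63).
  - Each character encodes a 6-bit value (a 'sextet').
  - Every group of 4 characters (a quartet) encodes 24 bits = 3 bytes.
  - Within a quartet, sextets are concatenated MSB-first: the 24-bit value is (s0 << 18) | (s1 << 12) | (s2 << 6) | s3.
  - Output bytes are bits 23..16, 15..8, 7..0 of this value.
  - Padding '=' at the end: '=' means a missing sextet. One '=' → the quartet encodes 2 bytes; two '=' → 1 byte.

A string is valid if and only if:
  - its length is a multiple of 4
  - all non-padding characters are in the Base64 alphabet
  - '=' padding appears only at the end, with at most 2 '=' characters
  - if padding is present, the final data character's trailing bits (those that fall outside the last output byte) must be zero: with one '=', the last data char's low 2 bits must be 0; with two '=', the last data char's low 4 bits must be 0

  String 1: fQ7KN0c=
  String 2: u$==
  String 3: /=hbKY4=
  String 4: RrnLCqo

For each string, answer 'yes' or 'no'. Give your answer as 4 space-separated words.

Answer: yes no no no

Derivation:
String 1: 'fQ7KN0c=' → valid
String 2: 'u$==' → invalid (bad char(s): ['$'])
String 3: '/=hbKY4=' → invalid (bad char(s): ['=']; '=' in middle)
String 4: 'RrnLCqo' → invalid (len=7 not mult of 4)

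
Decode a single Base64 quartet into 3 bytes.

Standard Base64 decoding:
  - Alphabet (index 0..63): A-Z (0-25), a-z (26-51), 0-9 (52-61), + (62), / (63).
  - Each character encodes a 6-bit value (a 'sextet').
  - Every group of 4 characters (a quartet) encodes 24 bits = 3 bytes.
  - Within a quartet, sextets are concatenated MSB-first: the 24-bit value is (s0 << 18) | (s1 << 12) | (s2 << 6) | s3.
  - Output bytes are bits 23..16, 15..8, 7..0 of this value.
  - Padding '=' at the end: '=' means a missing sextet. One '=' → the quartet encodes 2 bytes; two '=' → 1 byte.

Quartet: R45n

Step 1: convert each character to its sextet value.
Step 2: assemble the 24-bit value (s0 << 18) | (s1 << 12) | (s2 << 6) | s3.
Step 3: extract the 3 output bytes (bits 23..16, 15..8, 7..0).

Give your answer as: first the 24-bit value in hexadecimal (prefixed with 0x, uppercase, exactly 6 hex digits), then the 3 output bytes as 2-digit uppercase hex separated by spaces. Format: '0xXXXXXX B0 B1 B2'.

Answer: 0x478E67 47 8E 67

Derivation:
Sextets: R=17, 4=56, 5=57, n=39
24-bit: (17<<18) | (56<<12) | (57<<6) | 39
      = 0x440000 | 0x038000 | 0x000E40 | 0x000027
      = 0x478E67
Bytes: (v>>16)&0xFF=47, (v>>8)&0xFF=8E, v&0xFF=67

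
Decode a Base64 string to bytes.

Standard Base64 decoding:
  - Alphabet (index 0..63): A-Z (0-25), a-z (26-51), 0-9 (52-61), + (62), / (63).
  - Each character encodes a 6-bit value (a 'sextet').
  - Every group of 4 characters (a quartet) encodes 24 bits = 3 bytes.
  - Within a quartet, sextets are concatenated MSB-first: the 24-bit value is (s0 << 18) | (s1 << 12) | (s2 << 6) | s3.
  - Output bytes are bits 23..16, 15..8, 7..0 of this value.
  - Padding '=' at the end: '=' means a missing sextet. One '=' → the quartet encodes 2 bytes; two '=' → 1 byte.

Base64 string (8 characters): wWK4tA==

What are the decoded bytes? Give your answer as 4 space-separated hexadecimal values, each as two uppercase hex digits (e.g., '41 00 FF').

Answer: C1 62 B8 B4

Derivation:
After char 0 ('w'=48): chars_in_quartet=1 acc=0x30 bytes_emitted=0
After char 1 ('W'=22): chars_in_quartet=2 acc=0xC16 bytes_emitted=0
After char 2 ('K'=10): chars_in_quartet=3 acc=0x3058A bytes_emitted=0
After char 3 ('4'=56): chars_in_quartet=4 acc=0xC162B8 -> emit C1 62 B8, reset; bytes_emitted=3
After char 4 ('t'=45): chars_in_quartet=1 acc=0x2D bytes_emitted=3
After char 5 ('A'=0): chars_in_quartet=2 acc=0xB40 bytes_emitted=3
Padding '==': partial quartet acc=0xB40 -> emit B4; bytes_emitted=4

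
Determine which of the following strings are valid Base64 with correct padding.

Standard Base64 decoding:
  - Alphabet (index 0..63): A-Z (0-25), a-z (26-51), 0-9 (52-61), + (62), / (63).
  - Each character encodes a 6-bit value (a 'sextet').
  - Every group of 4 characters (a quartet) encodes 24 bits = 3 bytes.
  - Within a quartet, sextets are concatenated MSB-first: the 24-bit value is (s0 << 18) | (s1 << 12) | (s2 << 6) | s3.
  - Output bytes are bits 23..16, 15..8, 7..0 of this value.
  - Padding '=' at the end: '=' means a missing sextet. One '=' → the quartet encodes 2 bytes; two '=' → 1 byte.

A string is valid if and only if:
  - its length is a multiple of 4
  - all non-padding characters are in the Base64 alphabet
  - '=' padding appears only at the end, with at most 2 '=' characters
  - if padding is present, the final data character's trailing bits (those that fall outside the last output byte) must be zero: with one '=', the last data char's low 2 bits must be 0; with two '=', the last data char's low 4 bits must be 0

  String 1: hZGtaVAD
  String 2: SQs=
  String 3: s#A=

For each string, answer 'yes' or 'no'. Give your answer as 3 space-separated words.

String 1: 'hZGtaVAD' → valid
String 2: 'SQs=' → valid
String 3: 's#A=' → invalid (bad char(s): ['#'])

Answer: yes yes no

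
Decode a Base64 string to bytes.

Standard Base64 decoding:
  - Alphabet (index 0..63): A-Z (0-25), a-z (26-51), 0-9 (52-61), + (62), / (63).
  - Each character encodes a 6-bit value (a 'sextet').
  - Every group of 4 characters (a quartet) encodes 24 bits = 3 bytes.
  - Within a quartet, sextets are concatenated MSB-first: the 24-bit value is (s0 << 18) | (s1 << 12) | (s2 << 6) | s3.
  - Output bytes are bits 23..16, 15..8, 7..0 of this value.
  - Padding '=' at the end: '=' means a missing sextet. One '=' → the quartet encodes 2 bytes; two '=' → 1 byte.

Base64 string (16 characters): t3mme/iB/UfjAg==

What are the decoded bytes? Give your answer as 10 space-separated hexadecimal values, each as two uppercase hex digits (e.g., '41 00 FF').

Answer: B7 79 A6 7B F8 81 FD 47 E3 02

Derivation:
After char 0 ('t'=45): chars_in_quartet=1 acc=0x2D bytes_emitted=0
After char 1 ('3'=55): chars_in_quartet=2 acc=0xB77 bytes_emitted=0
After char 2 ('m'=38): chars_in_quartet=3 acc=0x2DDE6 bytes_emitted=0
After char 3 ('m'=38): chars_in_quartet=4 acc=0xB779A6 -> emit B7 79 A6, reset; bytes_emitted=3
After char 4 ('e'=30): chars_in_quartet=1 acc=0x1E bytes_emitted=3
After char 5 ('/'=63): chars_in_quartet=2 acc=0x7BF bytes_emitted=3
After char 6 ('i'=34): chars_in_quartet=3 acc=0x1EFE2 bytes_emitted=3
After char 7 ('B'=1): chars_in_quartet=4 acc=0x7BF881 -> emit 7B F8 81, reset; bytes_emitted=6
After char 8 ('/'=63): chars_in_quartet=1 acc=0x3F bytes_emitted=6
After char 9 ('U'=20): chars_in_quartet=2 acc=0xFD4 bytes_emitted=6
After char 10 ('f'=31): chars_in_quartet=3 acc=0x3F51F bytes_emitted=6
After char 11 ('j'=35): chars_in_quartet=4 acc=0xFD47E3 -> emit FD 47 E3, reset; bytes_emitted=9
After char 12 ('A'=0): chars_in_quartet=1 acc=0x0 bytes_emitted=9
After char 13 ('g'=32): chars_in_quartet=2 acc=0x20 bytes_emitted=9
Padding '==': partial quartet acc=0x20 -> emit 02; bytes_emitted=10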